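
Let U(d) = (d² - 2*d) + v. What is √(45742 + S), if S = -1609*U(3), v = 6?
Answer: √31261 ≈ 176.81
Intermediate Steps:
U(d) = 6 + d² - 2*d (U(d) = (d² - 2*d) + 6 = 6 + d² - 2*d)
S = -14481 (S = -1609*(6 + 3² - 2*3) = -1609*(6 + 9 - 6) = -1609*9 = -14481)
√(45742 + S) = √(45742 - 14481) = √31261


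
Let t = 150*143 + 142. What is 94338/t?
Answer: 47169/10796 ≈ 4.3691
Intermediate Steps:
t = 21592 (t = 21450 + 142 = 21592)
94338/t = 94338/21592 = 94338*(1/21592) = 47169/10796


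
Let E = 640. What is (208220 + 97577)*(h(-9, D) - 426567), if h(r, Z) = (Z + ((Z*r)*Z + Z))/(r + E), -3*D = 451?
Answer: -247115300621492/1893 ≈ -1.3054e+11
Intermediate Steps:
D = -451/3 (D = -1/3*451 = -451/3 ≈ -150.33)
h(r, Z) = (2*Z + r*Z**2)/(640 + r) (h(r, Z) = (Z + ((Z*r)*Z + Z))/(r + 640) = (Z + (r*Z**2 + Z))/(640 + r) = (Z + (Z + r*Z**2))/(640 + r) = (2*Z + r*Z**2)/(640 + r))
(208220 + 97577)*(h(-9, D) - 426567) = (208220 + 97577)*(-451*(2 - 451/3*(-9))/(3*(640 - 9)) - 426567) = 305797*(-451/3*(2 + 1353)/631 - 426567) = 305797*(-451/3*1/631*1355 - 426567) = 305797*(-611105/1893 - 426567) = 305797*(-808102436/1893) = -247115300621492/1893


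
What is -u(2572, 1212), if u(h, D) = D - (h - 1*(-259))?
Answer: 1619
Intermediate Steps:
u(h, D) = -259 + D - h (u(h, D) = D - (h + 259) = D - (259 + h) = D + (-259 - h) = -259 + D - h)
-u(2572, 1212) = -(-259 + 1212 - 1*2572) = -(-259 + 1212 - 2572) = -1*(-1619) = 1619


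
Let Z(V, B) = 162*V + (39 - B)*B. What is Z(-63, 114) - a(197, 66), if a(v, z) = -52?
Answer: -18704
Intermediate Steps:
Z(V, B) = 162*V + B*(39 - B)
Z(-63, 114) - a(197, 66) = (-1*114**2 + 39*114 + 162*(-63)) - 1*(-52) = (-1*12996 + 4446 - 10206) + 52 = (-12996 + 4446 - 10206) + 52 = -18756 + 52 = -18704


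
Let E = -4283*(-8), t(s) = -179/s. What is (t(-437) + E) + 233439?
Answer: 116986390/437 ≈ 2.6770e+5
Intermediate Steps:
E = 34264
(t(-437) + E) + 233439 = (-179/(-437) + 34264) + 233439 = (-179*(-1/437) + 34264) + 233439 = (179/437 + 34264) + 233439 = 14973547/437 + 233439 = 116986390/437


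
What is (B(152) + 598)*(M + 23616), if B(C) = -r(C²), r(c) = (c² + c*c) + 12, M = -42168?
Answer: 19805911981392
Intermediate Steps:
r(c) = 12 + 2*c² (r(c) = (c² + c²) + 12 = 2*c² + 12 = 12 + 2*c²)
B(C) = -12 - 2*C⁴ (B(C) = -(12 + 2*(C²)²) = -(12 + 2*C⁴) = -12 - 2*C⁴)
(B(152) + 598)*(M + 23616) = ((-12 - 2*152⁴) + 598)*(-42168 + 23616) = ((-12 - 2*533794816) + 598)*(-18552) = ((-12 - 1067589632) + 598)*(-18552) = (-1067589644 + 598)*(-18552) = -1067589046*(-18552) = 19805911981392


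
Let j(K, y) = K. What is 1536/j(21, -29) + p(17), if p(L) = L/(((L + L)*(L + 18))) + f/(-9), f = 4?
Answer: 45809/630 ≈ 72.713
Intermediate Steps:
p(L) = -4/9 + 1/(2*(18 + L)) (p(L) = L/(((L + L)*(L + 18))) + 4/(-9) = L/(((2*L)*(18 + L))) + 4*(-⅑) = L/((2*L*(18 + L))) - 4/9 = L*(1/(2*L*(18 + L))) - 4/9 = 1/(2*(18 + L)) - 4/9 = -4/9 + 1/(2*(18 + L)))
1536/j(21, -29) + p(17) = 1536/21 + (-135 - 8*17)/(18*(18 + 17)) = 1536*(1/21) + (1/18)*(-135 - 136)/35 = 512/7 + (1/18)*(1/35)*(-271) = 512/7 - 271/630 = 45809/630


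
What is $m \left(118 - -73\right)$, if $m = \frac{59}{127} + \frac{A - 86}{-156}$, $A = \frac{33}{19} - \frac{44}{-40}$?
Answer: $\frac{239099339}{1254760} \approx 190.55$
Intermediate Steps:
$A = \frac{539}{190}$ ($A = 33 \cdot \frac{1}{19} - - \frac{11}{10} = \frac{33}{19} + \frac{11}{10} = \frac{539}{190} \approx 2.8368$)
$m = \frac{1251829}{1254760}$ ($m = \frac{59}{127} + \frac{\frac{539}{190} - 86}{-156} = 59 \cdot \frac{1}{127} - - \frac{5267}{9880} = \frac{59}{127} + \frac{5267}{9880} = \frac{1251829}{1254760} \approx 0.99766$)
$m \left(118 - -73\right) = \frac{1251829 \left(118 - -73\right)}{1254760} = \frac{1251829 \left(118 + 73\right)}{1254760} = \frac{1251829}{1254760} \cdot 191 = \frac{239099339}{1254760}$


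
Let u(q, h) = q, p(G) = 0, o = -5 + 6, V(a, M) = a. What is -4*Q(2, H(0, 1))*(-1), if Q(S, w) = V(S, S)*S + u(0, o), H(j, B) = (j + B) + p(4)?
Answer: 16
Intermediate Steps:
o = 1
H(j, B) = B + j (H(j, B) = (j + B) + 0 = (B + j) + 0 = B + j)
Q(S, w) = S**2 (Q(S, w) = S*S + 0 = S**2 + 0 = S**2)
-4*Q(2, H(0, 1))*(-1) = -4*2**2*(-1) = -4*4*(-1) = -16*(-1) = 16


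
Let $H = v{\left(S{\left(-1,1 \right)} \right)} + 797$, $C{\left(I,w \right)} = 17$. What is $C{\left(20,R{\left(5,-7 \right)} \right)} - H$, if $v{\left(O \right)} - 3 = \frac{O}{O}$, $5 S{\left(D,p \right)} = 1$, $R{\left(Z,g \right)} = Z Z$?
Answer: $-784$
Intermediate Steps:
$R{\left(Z,g \right)} = Z^{2}$
$S{\left(D,p \right)} = \frac{1}{5}$ ($S{\left(D,p \right)} = \frac{1}{5} \cdot 1 = \frac{1}{5}$)
$v{\left(O \right)} = 4$ ($v{\left(O \right)} = 3 + \frac{O}{O} = 3 + 1 = 4$)
$H = 801$ ($H = 4 + 797 = 801$)
$C{\left(20,R{\left(5,-7 \right)} \right)} - H = 17 - 801 = -784$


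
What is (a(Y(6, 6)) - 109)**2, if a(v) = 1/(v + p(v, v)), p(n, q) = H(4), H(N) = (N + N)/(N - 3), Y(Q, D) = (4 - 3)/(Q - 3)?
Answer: 7409284/625 ≈ 11855.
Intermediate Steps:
Y(Q, D) = 1/(-3 + Q)
H(N) = 2*N/(-3 + N) (H(N) = (2*N)/(-3 + N) = 2*N/(-3 + N))
p(n, q) = 8 (p(n, q) = 2*4/(-3 + 4) = 2*4/1 = 2*4*1 = 8)
a(v) = 1/(8 + v) (a(v) = 1/(v + 8) = 1/(8 + v))
(a(Y(6, 6)) - 109)**2 = (1/(8 + 1/(-3 + 6)) - 109)**2 = (1/(8 + 1/3) - 109)**2 = (1/(25/3) - 109)**2 = (3/25 - 109)**2 = (-2722/25)**2 = 7409284/625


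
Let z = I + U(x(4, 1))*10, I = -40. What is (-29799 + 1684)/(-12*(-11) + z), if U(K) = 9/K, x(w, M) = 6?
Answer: -28115/107 ≈ -262.76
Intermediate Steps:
z = -25 (z = -40 + (9/6)*10 = -40 + (9*(1/6))*10 = -40 + (3/2)*10 = -40 + 15 = -25)
(-29799 + 1684)/(-12*(-11) + z) = (-29799 + 1684)/(-12*(-11) - 25) = -28115/(132 - 25) = -28115/107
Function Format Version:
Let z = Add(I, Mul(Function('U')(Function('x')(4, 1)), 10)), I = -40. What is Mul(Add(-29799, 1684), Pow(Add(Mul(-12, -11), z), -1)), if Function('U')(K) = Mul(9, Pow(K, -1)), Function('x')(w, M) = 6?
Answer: Rational(-28115, 107) ≈ -262.76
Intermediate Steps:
z = -25 (z = Add(-40, Mul(Mul(9, Pow(6, -1)), 10)) = Add(-40, Mul(Mul(9, Rational(1, 6)), 10)) = Add(-40, Mul(Rational(3, 2), 10)) = Add(-40, 15) = -25)
Mul(Add(-29799, 1684), Pow(Add(Mul(-12, -11), z), -1)) = Mul(Add(-29799, 1684), Pow(Add(Mul(-12, -11), -25), -1)) = Mul(-28115, Pow(Add(132, -25), -1)) = Mul(-28115, Pow(107, -1)) = Mul(-28115, Rational(1, 107)) = Rational(-28115, 107)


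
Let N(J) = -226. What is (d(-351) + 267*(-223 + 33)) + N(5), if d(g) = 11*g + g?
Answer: -55168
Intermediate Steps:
d(g) = 12*g
(d(-351) + 267*(-223 + 33)) + N(5) = (12*(-351) + 267*(-223 + 33)) - 226 = (-4212 + 267*(-190)) - 226 = (-4212 - 50730) - 226 = -54942 - 226 = -55168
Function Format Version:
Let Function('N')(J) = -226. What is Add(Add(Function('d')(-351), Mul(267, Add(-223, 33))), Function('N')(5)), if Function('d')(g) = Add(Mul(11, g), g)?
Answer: -55168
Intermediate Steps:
Function('d')(g) = Mul(12, g)
Add(Add(Function('d')(-351), Mul(267, Add(-223, 33))), Function('N')(5)) = Add(Add(Mul(12, -351), Mul(267, Add(-223, 33))), -226) = Add(Add(-4212, Mul(267, -190)), -226) = Add(Add(-4212, -50730), -226) = Add(-54942, -226) = -55168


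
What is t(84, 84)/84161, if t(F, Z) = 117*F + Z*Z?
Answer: 2412/12023 ≈ 0.20062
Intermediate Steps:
t(F, Z) = Z² + 117*F (t(F, Z) = 117*F + Z² = Z² + 117*F)
t(84, 84)/84161 = (84² + 117*84)/84161 = (7056 + 9828)*(1/84161) = 16884*(1/84161) = 2412/12023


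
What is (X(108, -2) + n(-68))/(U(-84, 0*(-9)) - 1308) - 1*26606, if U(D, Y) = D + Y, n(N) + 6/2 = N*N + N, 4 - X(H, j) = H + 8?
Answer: -37039993/1392 ≈ -26609.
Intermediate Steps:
X(H, j) = -4 - H (X(H, j) = 4 - (H + 8) = 4 - (8 + H) = 4 + (-8 - H) = -4 - H)
n(N) = -3 + N + N**2 (n(N) = -3 + (N*N + N) = -3 + (N**2 + N) = -3 + (N + N**2) = -3 + N + N**2)
(X(108, -2) + n(-68))/(U(-84, 0*(-9)) - 1308) - 1*26606 = ((-4 - 1*108) + (-3 - 68 + (-68)**2))/((-84 + 0*(-9)) - 1308) - 1*26606 = ((-4 - 108) + (-3 - 68 + 4624))/((-84 + 0) - 1308) - 26606 = (-112 + 4553)/(-84 - 1308) - 26606 = 4441/(-1392) - 26606 = 4441*(-1/1392) - 26606 = -4441/1392 - 26606 = -37039993/1392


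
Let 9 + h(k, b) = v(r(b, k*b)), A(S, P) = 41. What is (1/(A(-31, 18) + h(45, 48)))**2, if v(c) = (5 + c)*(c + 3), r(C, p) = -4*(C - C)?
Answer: 1/2209 ≈ 0.00045269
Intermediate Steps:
r(C, p) = 0 (r(C, p) = -4*0 = 0)
v(c) = (3 + c)*(5 + c) (v(c) = (5 + c)*(3 + c) = (3 + c)*(5 + c))
h(k, b) = 6 (h(k, b) = -9 + (15 + 0**2 + 8*0) = -9 + (15 + 0 + 0) = -9 + 15 = 6)
(1/(A(-31, 18) + h(45, 48)))**2 = (1/(41 + 6))**2 = (1/47)**2 = 1/2209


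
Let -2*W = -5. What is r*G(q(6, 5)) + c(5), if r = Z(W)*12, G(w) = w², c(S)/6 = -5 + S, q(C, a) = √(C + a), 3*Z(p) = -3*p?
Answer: -330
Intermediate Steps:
W = 5/2 (W = -½*(-5) = 5/2 ≈ 2.5000)
Z(p) = -p (Z(p) = (-3*p)/3 = -p)
c(S) = -30 + 6*S (c(S) = 6*(-5 + S) = -30 + 6*S)
r = -30 (r = -1*5/2*12 = -5/2*12 = -30)
r*G(q(6, 5)) + c(5) = -30*(√(6 + 5))² + (-30 + 6*5) = -30*(√11)² + (-30 + 30) = -30*11 + 0 = -330 + 0 = -330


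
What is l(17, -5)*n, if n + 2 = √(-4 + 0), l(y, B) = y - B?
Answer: -44 + 44*I ≈ -44.0 + 44.0*I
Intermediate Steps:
n = -2 + 2*I (n = -2 + √(-4 + 0) = -2 + √(-4) = -2 + 2*I ≈ -2.0 + 2.0*I)
l(17, -5)*n = (17 - 1*(-5))*(-2 + 2*I) = (17 + 5)*(-2 + 2*I) = 22*(-2 + 2*I) = -44 + 44*I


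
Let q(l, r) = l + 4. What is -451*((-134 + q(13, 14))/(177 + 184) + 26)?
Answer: -4180319/361 ≈ -11580.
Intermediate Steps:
q(l, r) = 4 + l
-451*((-134 + q(13, 14))/(177 + 184) + 26) = -451*((-134 + (4 + 13))/(177 + 184) + 26) = -451*((-134 + 17)/361 + 26) = -451*(-117*1/361 + 26) = -451*(-117/361 + 26) = -451*9269/361 = -4180319/361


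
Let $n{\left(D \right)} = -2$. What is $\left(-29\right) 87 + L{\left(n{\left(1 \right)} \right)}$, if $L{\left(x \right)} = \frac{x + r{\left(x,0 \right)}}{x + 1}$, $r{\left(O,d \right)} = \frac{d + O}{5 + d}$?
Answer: $- \frac{12603}{5} \approx -2520.6$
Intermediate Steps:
$r{\left(O,d \right)} = \frac{O + d}{5 + d}$
$L{\left(x \right)} = \frac{6 x}{5 \left(1 + x\right)}$ ($L{\left(x \right)} = \frac{x + \frac{x + 0}{5 + 0}}{x + 1} = \frac{x + \frac{x}{5}}{1 + x} = \frac{\frac{6}{5} x}{1 + x} = \frac{6 x}{5 \left(1 + x\right)}$)
$\left(-29\right) 87 + L{\left(n{\left(1 \right)} \right)} = \left(-29\right) 87 + \frac{6}{5} \left(-2\right) \frac{1}{1 - 2} = -2523 + \frac{6}{5} \left(-2\right) \frac{1}{-1} = -2523 + \frac{6}{5} \left(-2\right) \left(-1\right) = -2523 + \frac{12}{5} = - \frac{12603}{5}$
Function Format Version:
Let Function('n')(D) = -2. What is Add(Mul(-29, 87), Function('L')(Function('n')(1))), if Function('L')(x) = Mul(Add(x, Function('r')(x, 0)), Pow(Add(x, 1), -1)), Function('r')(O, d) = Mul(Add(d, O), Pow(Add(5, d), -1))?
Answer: Rational(-12603, 5) ≈ -2520.6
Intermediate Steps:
Function('r')(O, d) = Mul(Pow(Add(5, d), -1), Add(O, d)) (Function('r')(O, d) = Mul(Add(O, d), Pow(Add(5, d), -1)) = Mul(Pow(Add(5, d), -1), Add(O, d)))
Function('L')(x) = Mul(Rational(6, 5), x, Pow(Add(1, x), -1)) (Function('L')(x) = Mul(Add(x, Mul(Pow(Add(5, 0), -1), Add(x, 0))), Pow(Add(x, 1), -1)) = Mul(Add(x, Mul(Pow(5, -1), x)), Pow(Add(1, x), -1)) = Mul(Add(x, Mul(Rational(1, 5), x)), Pow(Add(1, x), -1)) = Mul(Mul(Rational(6, 5), x), Pow(Add(1, x), -1)) = Mul(Rational(6, 5), x, Pow(Add(1, x), -1)))
Add(Mul(-29, 87), Function('L')(Function('n')(1))) = Add(Mul(-29, 87), Mul(Rational(6, 5), -2, Pow(Add(1, -2), -1))) = Add(-2523, Mul(Rational(6, 5), -2, Pow(-1, -1))) = Add(-2523, Mul(Rational(6, 5), -2, -1)) = Add(-2523, Rational(12, 5)) = Rational(-12603, 5)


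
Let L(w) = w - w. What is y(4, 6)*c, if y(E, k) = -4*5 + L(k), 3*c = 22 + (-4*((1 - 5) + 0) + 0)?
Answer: -760/3 ≈ -253.33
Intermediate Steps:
L(w) = 0
c = 38/3 (c = (22 + (-4*((1 - 5) + 0) + 0))/3 = (22 + (-4*(-4 + 0) + 0))/3 = (22 + (-4*(-4) + 0))/3 = (22 + (16 + 0))/3 = (22 + 16)/3 = (⅓)*38 = 38/3 ≈ 12.667)
y(E, k) = -20 (y(E, k) = -4*5 + 0 = -20 + 0 = -20)
y(4, 6)*c = -20*38/3 = -760/3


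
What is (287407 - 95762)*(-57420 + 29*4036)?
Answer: 11426641480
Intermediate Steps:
(287407 - 95762)*(-57420 + 29*4036) = 191645*(-57420 + 117044) = 191645*59624 = 11426641480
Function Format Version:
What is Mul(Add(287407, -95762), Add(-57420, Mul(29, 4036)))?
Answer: 11426641480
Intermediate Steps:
Mul(Add(287407, -95762), Add(-57420, Mul(29, 4036))) = Mul(191645, Add(-57420, 117044)) = Mul(191645, 59624) = 11426641480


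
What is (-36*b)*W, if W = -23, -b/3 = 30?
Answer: -74520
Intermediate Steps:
b = -90 (b = -3*30 = -90)
(-36*b)*W = -36*(-90)*(-23) = 3240*(-23) = -74520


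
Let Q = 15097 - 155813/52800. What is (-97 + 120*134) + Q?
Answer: 1640868187/52800 ≈ 31077.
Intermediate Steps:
Q = 796965787/52800 (Q = 15097 - 155813*1/52800 = 15097 - 155813/52800 = 796965787/52800 ≈ 15094.)
(-97 + 120*134) + Q = (-97 + 120*134) + 796965787/52800 = (-97 + 16080) + 796965787/52800 = 15983 + 796965787/52800 = 1640868187/52800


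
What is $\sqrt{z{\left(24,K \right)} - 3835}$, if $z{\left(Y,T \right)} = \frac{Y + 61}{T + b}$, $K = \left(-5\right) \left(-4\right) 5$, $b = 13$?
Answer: $\frac{i \sqrt{48959510}}{113} \approx 61.921 i$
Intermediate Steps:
$K = 100$ ($K = 20 \cdot 5 = 100$)
$z{\left(Y,T \right)} = \frac{61 + Y}{13 + T}$ ($z{\left(Y,T \right)} = \frac{Y + 61}{T + 13} = \frac{61 + Y}{13 + T}$)
$\sqrt{z{\left(24,K \right)} - 3835} = \sqrt{\frac{61 + 24}{13 + 100} - 3835} = \sqrt{\frac{1}{113} \cdot 85 - 3835} = \sqrt{\frac{85}{113} - 3835} = \sqrt{- \frac{433270}{113}} = \frac{i \sqrt{48959510}}{113}$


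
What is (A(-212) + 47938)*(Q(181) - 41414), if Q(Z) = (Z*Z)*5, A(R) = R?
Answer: 5841232866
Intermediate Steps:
Q(Z) = 5*Z**2 (Q(Z) = Z**2*5 = 5*Z**2)
(A(-212) + 47938)*(Q(181) - 41414) = (-212 + 47938)*(5*181**2 - 41414) = 47726*(5*32761 - 41414) = 47726*(163805 - 41414) = 47726*122391 = 5841232866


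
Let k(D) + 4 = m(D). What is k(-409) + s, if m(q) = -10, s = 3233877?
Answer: 3233863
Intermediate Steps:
k(D) = -14 (k(D) = -4 - 10 = -14)
k(-409) + s = -14 + 3233877 = 3233863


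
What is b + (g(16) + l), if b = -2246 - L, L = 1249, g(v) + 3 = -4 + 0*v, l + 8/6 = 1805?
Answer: -5095/3 ≈ -1698.3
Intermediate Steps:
l = 5411/3 (l = -4/3 + 1805 = 5411/3 ≈ 1803.7)
g(v) = -7 (g(v) = -3 + (-4 + 0*v) = -3 + (-4 + 0) = -3 - 4 = -7)
b = -3495 (b = -2246 - 1*1249 = -2246 - 1249 = -3495)
b + (g(16) + l) = -3495 + (-7 + 5411/3) = -3495 + 5390/3 = -5095/3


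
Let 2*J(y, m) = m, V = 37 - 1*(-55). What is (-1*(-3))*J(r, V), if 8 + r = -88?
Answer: 138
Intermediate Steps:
r = -96 (r = -8 - 88 = -96)
V = 92 (V = 37 + 55 = 92)
J(y, m) = m/2
(-1*(-3))*J(r, V) = (-1*(-3))*((½)*92) = 3*46 = 138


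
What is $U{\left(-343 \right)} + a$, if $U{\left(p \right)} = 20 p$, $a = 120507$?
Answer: $113647$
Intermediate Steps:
$U{\left(-343 \right)} + a = 20 \left(-343\right) + 120507 = -6860 + 120507 = 113647$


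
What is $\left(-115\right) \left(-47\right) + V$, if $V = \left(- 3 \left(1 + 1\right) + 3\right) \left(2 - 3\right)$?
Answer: $5408$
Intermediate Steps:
$V = 3$ ($V = \left(\left(-3\right) 2 + 3\right) \left(2 - 3\right) = \left(-6 + 3\right) \left(-1\right) = \left(-3\right) \left(-1\right) = 3$)
$\left(-115\right) \left(-47\right) + V = \left(-115\right) \left(-47\right) + 3 = 5405 + 3 = 5408$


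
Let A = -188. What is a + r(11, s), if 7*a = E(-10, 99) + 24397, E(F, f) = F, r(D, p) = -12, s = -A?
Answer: 24303/7 ≈ 3471.9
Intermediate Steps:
s = 188 (s = -1*(-188) = 188)
a = 24387/7 (a = (-10 + 24397)/7 = (⅐)*24387 = 24387/7 ≈ 3483.9)
a + r(11, s) = 24387/7 - 12 = 24303/7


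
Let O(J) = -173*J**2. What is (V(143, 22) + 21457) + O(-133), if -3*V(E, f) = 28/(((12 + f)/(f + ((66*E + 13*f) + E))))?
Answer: -155114186/51 ≈ -3.0415e+6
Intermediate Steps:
V(E, f) = -28*(14*f + 67*E)/(3*(12 + f)) (V(E, f) = -28/(3*((12 + f)/(f + ((66*E + 13*f) + E)))) = -28/(3*((12 + f)/(f + ((13*f + 66*E) + E)))) = -28/(3*((12 + f)/(f + (13*f + 67*E)))) = -28/(3*((12 + f)/(14*f + 67*E))) = -28*(14*f + 67*E)/(12 + f)/3 = -28*(14*f + 67*E)/(3*(12 + f)))
(V(143, 22) + 21457) + O(-133) = (28*(-67*143 - 14*22)/(3*(12 + 22)) + 21457) - 173*(-133)**2 = ((28/3)*(-9581 - 308)/34 + 21457) - 173*17689 = ((28/3)*(1/34)*(-9889) + 21457) - 3060197 = (-138446/51 + 21457) - 3060197 = 955861/51 - 3060197 = -155114186/51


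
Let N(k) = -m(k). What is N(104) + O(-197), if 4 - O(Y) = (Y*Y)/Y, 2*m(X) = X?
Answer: 149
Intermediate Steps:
m(X) = X/2
N(k) = -k/2
O(Y) = 4 - Y (O(Y) = 4 - Y*Y/Y = 4 - Y**2/Y = 4 - Y)
N(104) + O(-197) = -1/2*104 + (4 - 1*(-197)) = -52 + (4 + 197) = -52 + 201 = 149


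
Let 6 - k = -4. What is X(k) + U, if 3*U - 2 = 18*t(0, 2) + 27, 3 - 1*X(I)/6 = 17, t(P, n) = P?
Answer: -223/3 ≈ -74.333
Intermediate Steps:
k = 10 (k = 6 - 1*(-4) = 6 + 4 = 10)
X(I) = -84 (X(I) = 18 - 6*17 = 18 - 102 = -84)
U = 29/3 (U = ⅔ + (18*0 + 27)/3 = ⅔ + (0 + 27)/3 = ⅔ + (⅓)*27 = ⅔ + 9 = 29/3 ≈ 9.6667)
X(k) + U = -84 + 29/3 = -223/3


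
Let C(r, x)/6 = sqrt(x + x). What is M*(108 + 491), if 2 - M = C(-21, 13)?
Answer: 1198 - 3594*sqrt(26) ≈ -17128.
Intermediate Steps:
C(r, x) = 6*sqrt(2)*sqrt(x) (C(r, x) = 6*sqrt(x + x) = 6*sqrt(2*x) = 6*(sqrt(2)*sqrt(x)) = 6*sqrt(2)*sqrt(x))
M = 2 - 6*sqrt(26) (M = 2 - 6*sqrt(2)*sqrt(13) = 2 - 6*sqrt(26) ≈ -28.594)
M*(108 + 491) = (2 - 6*sqrt(26))*(108 + 491) = (2 - 6*sqrt(26))*599 = 1198 - 3594*sqrt(26)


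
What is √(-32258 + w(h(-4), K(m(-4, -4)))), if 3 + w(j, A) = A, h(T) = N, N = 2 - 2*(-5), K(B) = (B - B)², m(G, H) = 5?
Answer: I*√32261 ≈ 179.61*I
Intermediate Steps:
K(B) = 0 (K(B) = 0² = 0)
N = 12 (N = 2 + 10 = 12)
h(T) = 12
w(j, A) = -3 + A
√(-32258 + w(h(-4), K(m(-4, -4)))) = √(-32258 + (-3 + 0)) = √(-32258 - 3) = √(-32261) = I*√32261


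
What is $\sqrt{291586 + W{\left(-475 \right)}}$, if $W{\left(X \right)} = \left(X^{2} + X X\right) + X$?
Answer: $\sqrt{742361} \approx 861.6$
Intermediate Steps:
$W{\left(X \right)} = X + 2 X^{2}$ ($W{\left(X \right)} = \left(X^{2} + X^{2}\right) + X = 2 X^{2} + X = X + 2 X^{2}$)
$\sqrt{291586 + W{\left(-475 \right)}} = \sqrt{291586 - 475 \left(1 + 2 \left(-475\right)\right)} = \sqrt{291586 - 475 \left(1 - 950\right)} = \sqrt{291586 - -450775} = \sqrt{291586 + 450775} = \sqrt{742361}$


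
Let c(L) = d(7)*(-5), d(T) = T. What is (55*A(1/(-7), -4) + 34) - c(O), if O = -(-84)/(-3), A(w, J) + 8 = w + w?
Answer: -2707/7 ≈ -386.71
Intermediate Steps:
A(w, J) = -8 + 2*w (A(w, J) = -8 + (w + w) = -8 + 2*w)
O = -28 (O = -(-84)*(-1)/3 = -7*4 = -28)
c(L) = -35 (c(L) = 7*(-5) = -35)
(55*A(1/(-7), -4) + 34) - c(O) = (55*(-8 + 2/(-7)) + 34) - 1*(-35) = (55*(-8 + 2*(-1/7)) + 34) + 35 = (55*(-8 - 2/7) + 34) + 35 = (55*(-58/7) + 34) + 35 = (-3190/7 + 34) + 35 = -2952/7 + 35 = -2707/7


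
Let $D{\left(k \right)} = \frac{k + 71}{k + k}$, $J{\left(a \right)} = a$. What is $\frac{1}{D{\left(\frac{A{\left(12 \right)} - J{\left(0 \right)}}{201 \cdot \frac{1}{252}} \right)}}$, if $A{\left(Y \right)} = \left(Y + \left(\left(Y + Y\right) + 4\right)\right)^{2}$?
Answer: $\frac{268800}{139157} \approx 1.9316$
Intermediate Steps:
$A{\left(Y \right)} = \left(4 + 3 Y\right)^{2}$ ($A{\left(Y \right)} = \left(Y + \left(2 Y + 4\right)\right)^{2} = \left(Y + \left(4 + 2 Y\right)\right)^{2} = \left(4 + 3 Y\right)^{2}$)
$D{\left(k \right)} = \frac{71 + k}{2 k}$
$\frac{1}{D{\left(\frac{A{\left(12 \right)} - J{\left(0 \right)}}{201 \cdot \frac{1}{252}} \right)}} = \frac{1}{\frac{1}{2} \frac{1}{\left(\left(4 + 3 \cdot 12\right)^{2} - 0\right) \frac{1}{201 \cdot \frac{1}{252}}} \left(71 + \frac{\left(4 + 3 \cdot 12\right)^{2} - 0}{201 \cdot \frac{1}{252}}\right)} = \frac{1}{\frac{1}{2} \frac{1}{\left(\left(4 + 36\right)^{2} + 0\right) \frac{1}{201 \cdot \frac{1}{252}}} \left(71 + \frac{\left(4 + 36\right)^{2} + 0}{201 \cdot \frac{1}{252}}\right)} = \frac{1}{\frac{1}{2} \frac{1}{\left(40^{2} + 0\right) \frac{1}{\frac{67}{84}}} \left(71 + \frac{40^{2} + 0}{\frac{67}{84}}\right)} = \frac{1}{\frac{1}{2} \frac{1}{\left(1600 + 0\right) \frac{84}{67}} \left(71 + \left(1600 + 0\right) \frac{84}{67}\right)} = \frac{1}{\frac{1}{2} \frac{1}{1600 \cdot \frac{84}{67}} \left(71 + 1600 \cdot \frac{84}{67}\right)} = \frac{1}{\frac{1}{2} \frac{1}{\frac{134400}{67}} \left(71 + \frac{134400}{67}\right)} = \frac{1}{\frac{1}{2} \cdot \frac{67}{134400} \cdot \frac{139157}{67}} = \frac{1}{\frac{139157}{268800}} = \frac{268800}{139157}$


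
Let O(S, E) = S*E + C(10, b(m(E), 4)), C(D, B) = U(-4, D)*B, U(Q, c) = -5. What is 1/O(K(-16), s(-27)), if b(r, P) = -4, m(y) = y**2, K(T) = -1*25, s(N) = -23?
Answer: 1/595 ≈ 0.0016807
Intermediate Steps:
K(T) = -25
C(D, B) = -5*B
O(S, E) = 20 + E*S (O(S, E) = S*E - 5*(-4) = E*S + 20 = 20 + E*S)
1/O(K(-16), s(-27)) = 1/(20 - 23*(-25)) = 1/(20 + 575) = 1/595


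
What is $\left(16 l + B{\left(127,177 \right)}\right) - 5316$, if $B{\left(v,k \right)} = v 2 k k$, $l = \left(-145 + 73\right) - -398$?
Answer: $7957466$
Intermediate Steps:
$l = 326$ ($l = -72 + 398 = 326$)
$B{\left(v,k \right)} = 2 v k^{2}$ ($B{\left(v,k \right)} = 2 v k k = 2 k v k = 2 v k^{2}$)
$\left(16 l + B{\left(127,177 \right)}\right) - 5316 = \left(16 \cdot 326 + 2 \cdot 127 \cdot 177^{2}\right) - 5316 = \left(5216 + 2 \cdot 127 \cdot 31329\right) - 5316 = \left(5216 + 7957566\right) - 5316 = 7962782 - 5316 = 7957466$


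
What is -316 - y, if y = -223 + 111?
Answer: -204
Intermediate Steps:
y = -112
-316 - y = -316 - 1*(-112) = -316 + 112 = -204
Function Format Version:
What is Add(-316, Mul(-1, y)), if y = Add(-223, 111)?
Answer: -204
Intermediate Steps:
y = -112
Add(-316, Mul(-1, y)) = Add(-316, Mul(-1, -112)) = Add(-316, 112) = -204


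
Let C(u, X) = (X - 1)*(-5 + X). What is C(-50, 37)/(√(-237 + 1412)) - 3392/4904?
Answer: -424/613 + 1152*√47/235 ≈ 32.916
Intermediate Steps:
C(u, X) = (-1 + X)*(-5 + X)
C(-50, 37)/(√(-237 + 1412)) - 3392/4904 = (5 + 37² - 6*37)/(√(-237 + 1412)) - 3392/4904 = (5 + 1369 - 222)/(√1175) - 3392*1/4904 = 1152/((5*√47)) - 424/613 = 1152*(√47/235) - 424/613 = 1152*√47/235 - 424/613 = -424/613 + 1152*√47/235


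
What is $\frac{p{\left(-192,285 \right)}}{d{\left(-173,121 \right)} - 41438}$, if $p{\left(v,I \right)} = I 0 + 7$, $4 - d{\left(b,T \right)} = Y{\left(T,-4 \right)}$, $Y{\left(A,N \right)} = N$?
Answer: $- \frac{7}{41430} \approx -0.00016896$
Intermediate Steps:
$d{\left(b,T \right)} = 8$ ($d{\left(b,T \right)} = 4 - -4 = 4 + 4 = 8$)
$p{\left(v,I \right)} = 7$ ($p{\left(v,I \right)} = 0 + 7 = 7$)
$\frac{p{\left(-192,285 \right)}}{d{\left(-173,121 \right)} - 41438} = \frac{7}{8 - 41438} = \frac{7}{-41430} = 7 \left(- \frac{1}{41430}\right) = - \frac{7}{41430}$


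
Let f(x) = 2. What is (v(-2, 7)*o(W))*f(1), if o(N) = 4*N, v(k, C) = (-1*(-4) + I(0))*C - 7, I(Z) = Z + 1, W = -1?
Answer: -224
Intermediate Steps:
I(Z) = 1 + Z
v(k, C) = -7 + 5*C (v(k, C) = (-1*(-4) + (1 + 0))*C - 7 = (4 + 1)*C - 7 = 5*C - 7 = -7 + 5*C)
(v(-2, 7)*o(W))*f(1) = ((-7 + 5*7)*(4*(-1)))*2 = ((-7 + 35)*(-4))*2 = (28*(-4))*2 = -112*2 = -224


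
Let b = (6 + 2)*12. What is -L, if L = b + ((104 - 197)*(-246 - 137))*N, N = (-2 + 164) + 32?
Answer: -6910182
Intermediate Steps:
b = 96 (b = 8*12 = 96)
N = 194 (N = 162 + 32 = 194)
L = 6910182 (L = 96 + ((104 - 197)*(-246 - 137))*194 = 96 - 93*(-383)*194 = 96 + 35619*194 = 96 + 6910086 = 6910182)
-L = -1*6910182 = -6910182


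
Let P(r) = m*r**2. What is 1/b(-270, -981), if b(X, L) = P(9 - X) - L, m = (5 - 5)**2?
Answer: 1/981 ≈ 0.0010194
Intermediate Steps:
m = 0 (m = 0**2 = 0)
P(r) = 0 (P(r) = 0*r**2 = 0)
b(X, L) = -L (b(X, L) = 0 - L = -L)
1/b(-270, -981) = 1/(-1*(-981)) = 1/981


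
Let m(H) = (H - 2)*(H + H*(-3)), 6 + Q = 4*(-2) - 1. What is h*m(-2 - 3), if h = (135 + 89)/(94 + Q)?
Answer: -15680/79 ≈ -198.48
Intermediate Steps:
Q = -15 (Q = -6 + (4*(-2) - 1) = -6 + (-8 - 1) = -6 - 9 = -15)
m(H) = -2*H*(-2 + H) (m(H) = (-2 + H)*(H - 3*H) = (-2 + H)*(-2*H) = -2*H*(-2 + H))
h = 224/79 (h = (135 + 89)/(94 - 15) = 224/79 ≈ 2.8354)
h*m(-2 - 3) = 224*(2*(-2 - 3)*(2 - (-2 - 3)))/79 = 224*(2*(-5)*(2 - 1*(-5)))/79 = 224*(2*(-5)*(2 + 5))/79 = 224*(2*(-5)*7)/79 = (224/79)*(-70) = -15680/79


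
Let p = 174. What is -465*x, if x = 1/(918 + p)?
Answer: -155/364 ≈ -0.42582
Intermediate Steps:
x = 1/1092 (x = 1/(918 + 174) = 1/1092 ≈ 0.00091575)
-465*x = -465*1/1092 = -155/364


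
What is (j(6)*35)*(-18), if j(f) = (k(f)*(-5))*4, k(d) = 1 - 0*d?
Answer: 12600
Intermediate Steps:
k(d) = 1 (k(d) = 1 - 1*0 = 1 + 0 = 1)
j(f) = -20 (j(f) = (1*(-5))*4 = -5*4 = -20)
(j(6)*35)*(-18) = -20*35*(-18) = -700*(-18) = 12600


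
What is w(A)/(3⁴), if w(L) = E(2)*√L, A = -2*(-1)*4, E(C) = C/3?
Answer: 4*√2/243 ≈ 0.023279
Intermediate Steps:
E(C) = C/3 (E(C) = C*(⅓) = C/3)
A = 8 (A = 2*4 = 8)
w(L) = 2*√L/3 (w(L) = ((⅓)*2)*√L = 2*√L/3)
w(A)/(3⁴) = (2*√8/3)/(3⁴) = (2*(2*√2)/3)/81 = (4*√2/3)*(1/81) = 4*√2/243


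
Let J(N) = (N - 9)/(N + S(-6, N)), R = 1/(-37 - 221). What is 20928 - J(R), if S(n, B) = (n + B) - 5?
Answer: 59433197/2840 ≈ 20927.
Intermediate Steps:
S(n, B) = -5 + B + n (S(n, B) = (B + n) - 5 = -5 + B + n)
R = -1/258 (R = 1/(-258) = -1/258 ≈ -0.0038760)
J(N) = (-9 + N)/(-11 + 2*N) (J(N) = (N - 9)/(N + (-5 + N - 6)) = (-9 + N)/(N + (-11 + N)) = (-9 + N)/(-11 + 2*N))
20928 - J(R) = 20928 - (-9 - 1/258)/(-11 + 2*(-1/258)) = 20928 - (-2323)/((-11 - 1/129)*258) = 20928 - (-2323)/((-1420/129)*258) = 20928 - (-129)*(-2323)/(1420*258) = 20928 - 1*2323/2840 = 20928 - 2323/2840 = 59433197/2840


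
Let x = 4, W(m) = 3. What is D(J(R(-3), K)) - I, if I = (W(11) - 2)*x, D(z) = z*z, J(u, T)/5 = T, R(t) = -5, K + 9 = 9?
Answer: -4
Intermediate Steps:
K = 0 (K = -9 + 9 = 0)
J(u, T) = 5*T
D(z) = z²
I = 4 (I = (3 - 2)*4 = 1*4 = 4)
D(J(R(-3), K)) - I = (5*0)² - 1*4 = 0² - 4 = 0 - 4 = -4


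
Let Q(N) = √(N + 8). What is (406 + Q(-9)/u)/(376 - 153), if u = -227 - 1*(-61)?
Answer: 406/223 - I/37018 ≈ 1.8206 - 2.7014e-5*I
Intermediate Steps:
Q(N) = √(8 + N)
u = -166 (u = -227 + 61 = -166)
(406 + Q(-9)/u)/(376 - 153) = (406 + √(8 - 9)/(-166))/(376 - 153) = (406 + √(-1)*(-1/166))/223 = (406 + I*(-1/166))*(1/223) = (406 - I/166)*(1/223) = 406/223 - I/37018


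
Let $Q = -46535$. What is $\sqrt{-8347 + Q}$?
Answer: $3 i \sqrt{6098} \approx 234.27 i$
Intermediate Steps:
$\sqrt{-8347 + Q} = \sqrt{-8347 - 46535} = \sqrt{-54882} = 3 i \sqrt{6098}$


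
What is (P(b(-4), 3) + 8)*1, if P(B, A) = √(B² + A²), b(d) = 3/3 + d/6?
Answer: 8 + √82/3 ≈ 11.018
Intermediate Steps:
b(d) = 1 + d/6 (b(d) = 3*(⅓) + d*(⅙) = 1 + d/6)
P(B, A) = √(A² + B²)
(P(b(-4), 3) + 8)*1 = (√(3² + (1 + (⅙)*(-4))²) + 8)*1 = (√(9 + (1 - ⅔)²) + 8)*1 = (√(9 + (⅓)²) + 8)*1 = (√(9 + ⅑) + 8)*1 = (√(82/9) + 8)*1 = (√82/3 + 8)*1 = (8 + √82/3)*1 = 8 + √82/3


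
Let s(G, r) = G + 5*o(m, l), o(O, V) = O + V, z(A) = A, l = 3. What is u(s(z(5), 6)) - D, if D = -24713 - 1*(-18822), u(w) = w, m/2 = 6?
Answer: 5971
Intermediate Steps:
m = 12 (m = 2*6 = 12)
s(G, r) = 75 + G (s(G, r) = G + 5*(12 + 3) = G + 5*15 = G + 75 = 75 + G)
D = -5891 (D = -24713 + 18822 = -5891)
u(s(z(5), 6)) - D = (75 + 5) - 1*(-5891) = 80 + 5891 = 5971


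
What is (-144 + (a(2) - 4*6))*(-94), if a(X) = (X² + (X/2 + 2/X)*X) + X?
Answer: 14852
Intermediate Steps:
a(X) = X + X² + X*(X/2 + 2/X) (a(X) = (X² + (X*(½) + 2/X)*X) + X = (X² + (X/2 + 2/X)*X) + X = (X² + X*(X/2 + 2/X)) + X = X + X² + X*(X/2 + 2/X))
(-144 + (a(2) - 4*6))*(-94) = (-144 + ((2 + 2 + (3/2)*2²) - 4*6))*(-94) = (-144 + ((2 + 2 + (3/2)*4) - 24))*(-94) = (-144 + ((2 + 2 + 6) - 24))*(-94) = (-144 + (10 - 24))*(-94) = (-144 - 14)*(-94) = -158*(-94) = 14852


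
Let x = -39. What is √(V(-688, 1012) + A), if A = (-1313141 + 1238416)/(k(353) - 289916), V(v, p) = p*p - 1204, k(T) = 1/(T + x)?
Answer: √941914355237316433690/30344541 ≈ 1011.4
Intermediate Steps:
k(T) = 1/(-39 + T) (k(T) = 1/(T - 39) = 1/(-39 + T))
V(v, p) = -1204 + p² (V(v, p) = p² - 1204 = -1204 + p²)
A = 23463650/91033623 (A = (-1313141 + 1238416)/(1/(-39 + 353) - 289916) = -74725/(1/314 - 289916) = -74725/(-91033623/314) = -74725*(-314/91033623) = 23463650/91033623 ≈ 0.25775)
√(V(-688, 1012) + A) = √((-1204 + 1012²) + 23463650/91033623) = √((-1204 + 1024144) + 23463650/91033623) = √(1022940 + 23463650/91033623) = √(93121957775270/91033623) = √941914355237316433690/30344541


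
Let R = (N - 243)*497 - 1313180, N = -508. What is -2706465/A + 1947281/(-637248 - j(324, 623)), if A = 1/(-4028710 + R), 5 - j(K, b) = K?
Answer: 9851902016970627664/636929 ≈ 1.5468e+13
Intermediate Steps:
j(K, b) = 5 - K
R = -1686427 (R = (-508 - 243)*497 - 1313180 = -751*497 - 1313180 = -373247 - 1313180 = -1686427)
A = -1/5715137 (A = 1/(-4028710 - 1686427) = 1/(-5715137) = -1/5715137 ≈ -1.7497e-7)
-2706465/A + 1947281/(-637248 - j(324, 623)) = -2706465/(-1/5715137) + 1947281/(-637248 - (5 - 1*324)) = -2706465*(-5715137) + 1947281/(-637248 - (5 - 324)) = 15467818260705 + 1947281/(-637248 - 1*(-319)) = 15467818260705 + 1947281/(-637248 + 319) = 15467818260705 + 1947281/(-636929) = 15467818260705 + 1947281*(-1/636929) = 15467818260705 - 1947281/636929 = 9851902016970627664/636929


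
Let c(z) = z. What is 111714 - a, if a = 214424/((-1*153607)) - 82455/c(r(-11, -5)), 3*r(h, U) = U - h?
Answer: 46986198829/307214 ≈ 1.5294e+5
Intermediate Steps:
r(h, U) = -h/3 + U/3 (r(h, U) = (U - h)/3 = -h/3 + U/3)
a = -12666094033/307214 (a = 214424/((-1*153607)) - 82455/(-⅓*(-11) + (⅓)*(-5)) = 214424/(-153607) - 82455/(11/3 - 5/3) = 214424*(-1/153607) - 82455/2 = -214424/153607 - 82455*½ = -214424/153607 - 82455/2 = -12666094033/307214 ≈ -41229.)
111714 - a = 111714 - 1*(-12666094033/307214) = 111714 + 12666094033/307214 = 46986198829/307214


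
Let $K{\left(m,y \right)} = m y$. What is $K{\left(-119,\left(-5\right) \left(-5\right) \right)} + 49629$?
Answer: $46654$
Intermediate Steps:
$K{\left(-119,\left(-5\right) \left(-5\right) \right)} + 49629 = - 119 \left(\left(-5\right) \left(-5\right)\right) + 49629 = \left(-119\right) 25 + 49629 = -2975 + 49629 = 46654$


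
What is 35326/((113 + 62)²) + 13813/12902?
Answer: 878799177/395123750 ≈ 2.2241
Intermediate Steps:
35326/((113 + 62)²) + 13813/12902 = 35326/(175²) + 13813*(1/12902) = 35326/30625 + 13813/12902 = 878799177/395123750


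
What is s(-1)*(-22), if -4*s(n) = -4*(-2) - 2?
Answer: 33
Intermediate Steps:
s(n) = -3/2 (s(n) = -(-4*(-2) - 2)/4 = -(8 - 2)/4 = -¼*6 = -3/2)
s(-1)*(-22) = -3/2*(-22) = 33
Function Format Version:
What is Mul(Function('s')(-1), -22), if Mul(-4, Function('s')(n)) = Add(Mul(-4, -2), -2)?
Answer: 33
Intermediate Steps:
Function('s')(n) = Rational(-3, 2) (Function('s')(n) = Mul(Rational(-1, 4), Add(Mul(-4, -2), -2)) = Mul(Rational(-1, 4), Add(8, -2)) = Mul(Rational(-1, 4), 6) = Rational(-3, 2))
Mul(Function('s')(-1), -22) = Mul(Rational(-3, 2), -22) = 33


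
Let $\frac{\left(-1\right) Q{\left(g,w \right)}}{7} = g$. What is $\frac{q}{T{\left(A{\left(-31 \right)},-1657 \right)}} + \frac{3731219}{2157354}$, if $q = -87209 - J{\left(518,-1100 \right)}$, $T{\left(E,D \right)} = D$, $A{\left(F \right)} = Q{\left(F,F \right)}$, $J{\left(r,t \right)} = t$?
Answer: $\frac{191950225469}{3574735578} \approx 53.696$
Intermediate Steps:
$Q{\left(g,w \right)} = - 7 g$
$A{\left(F \right)} = - 7 F$
$q = -86109$ ($q = -87209 - -1100 = -87209 + 1100 = -86109$)
$\frac{q}{T{\left(A{\left(-31 \right)},-1657 \right)}} + \frac{3731219}{2157354} = - \frac{86109}{-1657} + \frac{3731219}{2157354} = \left(-86109\right) \left(- \frac{1}{1657}\right) + 3731219 \cdot \frac{1}{2157354} = \frac{86109}{1657} + \frac{3731219}{2157354} = \frac{191950225469}{3574735578}$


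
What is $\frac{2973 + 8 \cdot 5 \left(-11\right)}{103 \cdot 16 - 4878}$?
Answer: $- \frac{149}{190} \approx -0.78421$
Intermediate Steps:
$\frac{2973 + 8 \cdot 5 \left(-11\right)}{103 \cdot 16 - 4878} = \frac{2973 + 40 \left(-11\right)}{1648 - 4878} = \frac{2973 - 440}{-3230} = 2533 \left(- \frac{1}{3230}\right) = - \frac{149}{190}$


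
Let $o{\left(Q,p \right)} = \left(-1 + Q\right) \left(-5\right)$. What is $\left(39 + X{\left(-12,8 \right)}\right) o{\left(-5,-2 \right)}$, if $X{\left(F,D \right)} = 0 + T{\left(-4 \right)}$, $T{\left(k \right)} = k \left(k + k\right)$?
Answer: $2130$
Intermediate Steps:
$T{\left(k \right)} = 2 k^{2}$ ($T{\left(k \right)} = k 2 k = 2 k^{2}$)
$o{\left(Q,p \right)} = 5 - 5 Q$
$X{\left(F,D \right)} = 32$ ($X{\left(F,D \right)} = 0 + 2 \left(-4\right)^{2} = 0 + 2 \cdot 16 = 0 + 32 = 32$)
$\left(39 + X{\left(-12,8 \right)}\right) o{\left(-5,-2 \right)} = \left(39 + 32\right) \left(5 - -25\right) = 71 \left(5 + 25\right) = 71 \cdot 30 = 2130$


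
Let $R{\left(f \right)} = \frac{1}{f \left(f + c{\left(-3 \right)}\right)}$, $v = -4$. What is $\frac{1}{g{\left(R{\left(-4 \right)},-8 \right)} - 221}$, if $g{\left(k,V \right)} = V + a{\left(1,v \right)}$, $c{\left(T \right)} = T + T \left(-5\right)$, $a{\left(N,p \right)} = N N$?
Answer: $- \frac{1}{228} \approx -0.004386$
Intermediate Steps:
$a{\left(N,p \right)} = N^{2}$
$c{\left(T \right)} = - 4 T$ ($c{\left(T \right)} = T - 5 T = - 4 T$)
$R{\left(f \right)} = \frac{1}{f \left(12 + f\right)}$ ($R{\left(f \right)} = \frac{1}{f \left(f - -12\right)} = \frac{1}{f \left(f + 12\right)} = \frac{1}{f \left(12 + f\right)}$)
$g{\left(k,V \right)} = 1 + V$ ($g{\left(k,V \right)} = V + 1^{2} = V + 1 = 1 + V$)
$\frac{1}{g{\left(R{\left(-4 \right)},-8 \right)} - 221} = \frac{1}{\left(1 - 8\right) - 221} = \frac{1}{-7 - 221} = \frac{1}{-228} = - \frac{1}{228}$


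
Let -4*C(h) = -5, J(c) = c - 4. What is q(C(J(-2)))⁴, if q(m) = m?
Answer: 625/256 ≈ 2.4414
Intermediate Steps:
J(c) = -4 + c
C(h) = 5/4 (C(h) = -¼*(-5) = 5/4)
q(C(J(-2)))⁴ = (5/4)⁴ = 625/256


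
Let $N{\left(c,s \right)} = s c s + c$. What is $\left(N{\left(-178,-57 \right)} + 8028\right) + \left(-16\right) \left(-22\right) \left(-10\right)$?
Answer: $-573992$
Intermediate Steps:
$N{\left(c,s \right)} = c + c s^{2}$ ($N{\left(c,s \right)} = c s s + c = c s^{2} + c = c + c s^{2}$)
$\left(N{\left(-178,-57 \right)} + 8028\right) + \left(-16\right) \left(-22\right) \left(-10\right) = \left(- 178 \left(1 + \left(-57\right)^{2}\right) + 8028\right) + \left(-16\right) \left(-22\right) \left(-10\right) = \left(- 178 \left(1 + 3249\right) + 8028\right) + 352 \left(-10\right) = \left(\left(-178\right) 3250 + 8028\right) - 3520 = \left(-578500 + 8028\right) - 3520 = -570472 - 3520 = -573992$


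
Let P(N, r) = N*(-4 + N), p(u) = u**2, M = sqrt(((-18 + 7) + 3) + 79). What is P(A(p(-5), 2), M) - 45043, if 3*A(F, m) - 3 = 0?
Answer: -45046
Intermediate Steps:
M = sqrt(71) (M = sqrt((-11 + 3) + 79) = sqrt(-8 + 79) = sqrt(71) ≈ 8.4261)
A(F, m) = 1 (A(F, m) = 1 + (1/3)*0 = 1 + 0 = 1)
P(A(p(-5), 2), M) - 45043 = 1*(-4 + 1) - 45043 = 1*(-3) - 45043 = -3 - 45043 = -45046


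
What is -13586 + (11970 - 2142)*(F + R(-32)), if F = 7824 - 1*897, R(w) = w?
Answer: 67750474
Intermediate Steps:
F = 6927 (F = 7824 - 897 = 6927)
-13586 + (11970 - 2142)*(F + R(-32)) = -13586 + (11970 - 2142)*(6927 - 32) = -13586 + 9828*6895 = -13586 + 67764060 = 67750474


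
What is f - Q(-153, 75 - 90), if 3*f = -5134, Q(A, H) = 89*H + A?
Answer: -670/3 ≈ -223.33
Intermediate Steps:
Q(A, H) = A + 89*H
f = -5134/3 (f = (1/3)*(-5134) = -5134/3 ≈ -1711.3)
f - Q(-153, 75 - 90) = -5134/3 - (-153 + 89*(75 - 90)) = -5134/3 - (-153 + 89*(-15)) = -5134/3 - (-153 - 1335) = -5134/3 - 1*(-1488) = -5134/3 + 1488 = -670/3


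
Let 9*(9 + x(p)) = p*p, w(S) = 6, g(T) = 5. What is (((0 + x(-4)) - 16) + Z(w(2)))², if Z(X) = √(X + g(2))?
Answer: 44572/81 - 418*√11/9 ≈ 396.23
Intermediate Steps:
x(p) = -9 + p²/9 (x(p) = -9 + (p*p)/9 = -9 + p²/9)
Z(X) = √(5 + X) (Z(X) = √(X + 5) = √(5 + X))
(((0 + x(-4)) - 16) + Z(w(2)))² = (((0 + (-9 + (⅑)*(-4)²)) - 16) + √(5 + 6))² = (((0 + (-9 + (⅑)*16)) - 16) + √11)² = (((0 + (-9 + 16/9)) - 16) + √11)² = (((0 - 65/9) - 16) + √11)² = ((-65/9 - 16) + √11)² = (-209/9 + √11)²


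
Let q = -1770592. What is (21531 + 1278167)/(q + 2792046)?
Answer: 649849/510727 ≈ 1.2724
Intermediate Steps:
(21531 + 1278167)/(q + 2792046) = (21531 + 1278167)/(-1770592 + 2792046) = 1299698/1021454 = 1299698*(1/1021454) = 649849/510727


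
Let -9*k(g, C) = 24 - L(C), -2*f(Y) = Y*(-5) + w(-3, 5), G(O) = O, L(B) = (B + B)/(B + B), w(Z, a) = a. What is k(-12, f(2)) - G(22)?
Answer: -221/9 ≈ -24.556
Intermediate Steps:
L(B) = 1 (L(B) = (2*B)/((2*B)) = (2*B)*(1/(2*B)) = 1)
f(Y) = -5/2 + 5*Y/2 (f(Y) = -(Y*(-5) + 5)/2 = -(-5*Y + 5)/2 = -(5 - 5*Y)/2 = -5/2 + 5*Y/2)
k(g, C) = -23/9 (k(g, C) = -(24 - 1*1)/9 = -(24 - 1)/9 = -1/9*23 = -23/9)
k(-12, f(2)) - G(22) = -23/9 - 1*22 = -23/9 - 22 = -221/9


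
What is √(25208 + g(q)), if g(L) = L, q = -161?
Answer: 33*√23 ≈ 158.26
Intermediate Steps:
√(25208 + g(q)) = √(25208 - 161) = √25047 = 33*√23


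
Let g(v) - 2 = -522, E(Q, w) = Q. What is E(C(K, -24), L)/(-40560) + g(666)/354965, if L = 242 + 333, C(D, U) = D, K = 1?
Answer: -329941/221498160 ≈ -0.0014896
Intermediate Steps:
L = 575
g(v) = -520 (g(v) = 2 - 522 = -520)
E(C(K, -24), L)/(-40560) + g(666)/354965 = 1/(-40560) - 520/354965 = 1*(-1/40560) - 520*1/354965 = -1/40560 - 8/5461 = -329941/221498160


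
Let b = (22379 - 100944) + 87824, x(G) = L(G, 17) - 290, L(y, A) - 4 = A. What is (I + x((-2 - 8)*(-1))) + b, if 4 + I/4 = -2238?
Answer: 22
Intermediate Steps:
L(y, A) = 4 + A
I = -8968 (I = -16 + 4*(-2238) = -16 - 8952 = -8968)
x(G) = -269 (x(G) = (4 + 17) - 290 = 21 - 290 = -269)
b = 9259 (b = -78565 + 87824 = 9259)
(I + x((-2 - 8)*(-1))) + b = (-8968 - 269) + 9259 = -9237 + 9259 = 22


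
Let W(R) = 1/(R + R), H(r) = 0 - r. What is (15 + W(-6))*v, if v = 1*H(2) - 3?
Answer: -895/12 ≈ -74.583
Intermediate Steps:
H(r) = -r
W(R) = 1/(2*R)
v = -5 (v = 1*(-1*2) - 3 = 1*(-2) - 3 = -2 - 3 = -5)
(15 + W(-6))*v = (15 + (1/2)/(-6))*(-5) = (15 + (1/2)*(-1/6))*(-5) = (15 - 1/12)*(-5) = (179/12)*(-5) = -895/12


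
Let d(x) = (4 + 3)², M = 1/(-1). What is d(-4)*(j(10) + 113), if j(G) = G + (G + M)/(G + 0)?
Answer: 60711/10 ≈ 6071.1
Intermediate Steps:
M = -1
d(x) = 49 (d(x) = 7² = 49)
j(G) = G + (-1 + G)/G (j(G) = G + (G - 1)/(G + 0) = G + (-1 + G)/G)
d(-4)*(j(10) + 113) = 49*((1 + 10 - 1/10) + 113) = 49*((1 + 10 - 1*⅒) + 113) = 49*((1 + 10 - ⅒) + 113) = 49*(109/10 + 113) = 49*(1239/10) = 60711/10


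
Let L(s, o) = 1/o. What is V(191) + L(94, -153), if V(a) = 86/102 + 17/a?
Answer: 27049/29223 ≈ 0.92561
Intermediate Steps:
V(a) = 43/51 + 17/a (V(a) = 86*(1/102) + 17/a = 43/51 + 17/a)
V(191) + L(94, -153) = (43/51 + 17/191) + 1/(-153) = (43/51 + 17*(1/191)) - 1/153 = (43/51 + 17/191) - 1/153 = 9080/9741 - 1/153 = 27049/29223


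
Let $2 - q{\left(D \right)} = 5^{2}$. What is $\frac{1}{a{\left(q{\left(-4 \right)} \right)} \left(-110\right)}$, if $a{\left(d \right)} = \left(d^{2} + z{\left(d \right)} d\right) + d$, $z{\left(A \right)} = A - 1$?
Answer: $- \frac{1}{116380} \approx -8.5925 \cdot 10^{-6}$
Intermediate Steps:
$q{\left(D \right)} = -23$ ($q{\left(D \right)} = 2 - 5^{2} = 2 - 25 = -23$)
$z{\left(A \right)} = -1 + A$
$a{\left(d \right)} = d + d^{2} + d \left(-1 + d\right)$ ($a{\left(d \right)} = \left(d^{2} + \left(-1 + d\right) d\right) + d = \left(d^{2} + d \left(-1 + d\right)\right) + d = d + d^{2} + d \left(-1 + d\right)$)
$\frac{1}{a{\left(q{\left(-4 \right)} \right)} \left(-110\right)} = \frac{1}{2 \left(-23\right)^{2} \left(-110\right)} = \frac{1}{2 \cdot 529 \left(-110\right)} = \frac{1}{1058 \left(-110\right)} = \frac{1}{-116380} = - \frac{1}{116380}$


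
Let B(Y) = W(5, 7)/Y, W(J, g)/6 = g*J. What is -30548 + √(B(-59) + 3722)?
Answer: -30548 + 2*√3235973/59 ≈ -30487.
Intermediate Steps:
W(J, g) = 6*J*g (W(J, g) = 6*(g*J) = 6*(J*g) = 6*J*g)
B(Y) = 210/Y (B(Y) = (6*5*7)/Y = 210/Y)
-30548 + √(B(-59) + 3722) = -30548 + √(210/(-59) + 3722) = -30548 + √(210*(-1/59) + 3722) = -30548 + √(-210/59 + 3722) = -30548 + √(219388/59) = -30548 + 2*√3235973/59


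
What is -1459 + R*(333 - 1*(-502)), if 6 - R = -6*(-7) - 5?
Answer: -27344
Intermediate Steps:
R = -31 (R = 6 - (-6*(-7) - 5) = 6 - (42 - 5) = 6 - 1*37 = 6 - 37 = -31)
-1459 + R*(333 - 1*(-502)) = -1459 - 31*(333 - 1*(-502)) = -1459 - 31*(333 + 502) = -1459 - 31*835 = -1459 - 25885 = -27344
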